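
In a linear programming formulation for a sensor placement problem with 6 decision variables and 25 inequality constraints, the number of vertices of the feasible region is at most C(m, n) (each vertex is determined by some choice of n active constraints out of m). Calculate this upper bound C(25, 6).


Each vertex corresponds to some choice of n active constraints out of m, so the number of vertices is at most C(m, n) = m! / (n!(m-n)!).
m = 25, n = 6
Numerator: 25 * 24 * 23 * 22 * 21 * 20
Denominator: 6! = 720
C(25, 6) = 177100


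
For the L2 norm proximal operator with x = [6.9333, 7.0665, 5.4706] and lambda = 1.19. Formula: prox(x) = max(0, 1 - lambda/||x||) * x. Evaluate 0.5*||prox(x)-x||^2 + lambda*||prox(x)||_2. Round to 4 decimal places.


Step 1: Compute ||x||.
||x|| = 11.3108
Step 2: Compute scaling factor.
scale = max(0, 1 - 1.19/11.3108) = 0.8948
Step 3: prox(x) = [6.2039, 6.323, 4.895]
||prox(x)|| = 10.1208
Step 4: Proximal objective.
0.5*||prox-x||^2 = 0.7081
lambda*||prox|| = 12.0438
Total = 12.7518


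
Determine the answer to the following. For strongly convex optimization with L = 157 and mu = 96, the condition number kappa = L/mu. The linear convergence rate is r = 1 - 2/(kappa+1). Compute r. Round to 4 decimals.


Step 1: Compute the condition number.
kappa = L/mu = 157/96 = 1.6354
Step 2: Compute the convergence rate.
r = 1 - 2/(kappa + 1) = 1 - 2*mu/(L + mu) = (L - mu)/(L + mu) = 61/253 = 0.2411


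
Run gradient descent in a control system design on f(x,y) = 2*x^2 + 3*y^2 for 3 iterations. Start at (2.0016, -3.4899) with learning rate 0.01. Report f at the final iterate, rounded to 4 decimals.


Gradient descent on f(x,y) = 2*x^2 + 3*y^2.
Starting point: (2.0016, -3.4899), alpha = 0.01
Step 1: grad_x = 2*2*2.0016 = 8.0064, grad_y = 2*3*-3.4899 = -20.9394
  x_1 = 2.0016 - 0.01*8.0064 = 1.9215
  y_1 = -3.4899 - 0.01*-20.9394 = -3.2805
Step 2: grad_x = 2*2*1.9215 = 7.6861, grad_y = 2*3*-3.2805 = -19.683
  x_2 = 1.9215 - 0.01*7.6861 = 1.8447
  y_2 = -3.2805 - 0.01*-19.683 = -3.0837
Step 3: grad_x = 2*2*1.8447 = 7.3787, grad_y = 2*3*-3.0837 = -18.5021
  x_3 = 1.8447 - 0.01*7.3787 = 1.7709
  y_3 = -3.0837 - 0.01*-18.5021 = -2.8987
f(1.7709, -2.8987) = 2*1.7709^2 + 3*(-2.8987)^2 = 31.4787


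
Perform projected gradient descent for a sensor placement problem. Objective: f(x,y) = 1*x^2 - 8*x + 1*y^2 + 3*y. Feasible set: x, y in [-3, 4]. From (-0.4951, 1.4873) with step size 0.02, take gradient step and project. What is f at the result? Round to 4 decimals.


Step 1: Compute gradient at (-0.4951, 1.4873).
grad_x = 2*1*-0.4951 - 8 = -8.9902
grad_y = 2*1*1.4873 + 3 = 5.9746
Step 2: Gradient step.
x_raw = -0.4951 - 0.02*-8.9902 = -0.3153
y_raw = 1.4873 - 0.02*5.9746 = 1.3678
Step 3: Project onto [-3, 4].
x_proj = clip(-0.3153) = -0.3153
y_proj = clip(1.3678) = 1.3678
Step 4: Evaluate f.
f(-0.3153, 1.3678) = 8.5961


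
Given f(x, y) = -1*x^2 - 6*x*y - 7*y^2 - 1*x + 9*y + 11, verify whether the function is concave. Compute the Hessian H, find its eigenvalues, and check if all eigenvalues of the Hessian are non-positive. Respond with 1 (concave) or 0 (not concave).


The Hessian of f(x,y) = -1*x^2 - 6*x*y - 7*y^2 - 1*x + 9*y + 11 is:
H = [[-2, -6], [-6, -14]]
Trace = -2 - 14 = -16
Determinant = -2*-14 - (-6)^2 = -8
Discriminant = (-16)^2 - 4*-8 = 288.0
Eigenvalues: lambda_1 = -16.4853, lambda_2 = 0.4853
The function is not concave.

0


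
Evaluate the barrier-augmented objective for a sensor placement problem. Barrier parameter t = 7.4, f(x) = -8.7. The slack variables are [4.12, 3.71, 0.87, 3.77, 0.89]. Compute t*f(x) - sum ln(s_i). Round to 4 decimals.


Step 1: Compute log-barrier.
ln values: [1.4159, 1.311, -0.1393, 1.3271, -0.1165]
phi = -(1.4159 + 1.311 - 0.1393 + 1.3271 - 0.1165) = -3.7982
Step 2: Compute augmented objective.
t*f(x) = 7.4*-8.7 = -64.38
Total = -64.38 - 3.7982 = -68.1782


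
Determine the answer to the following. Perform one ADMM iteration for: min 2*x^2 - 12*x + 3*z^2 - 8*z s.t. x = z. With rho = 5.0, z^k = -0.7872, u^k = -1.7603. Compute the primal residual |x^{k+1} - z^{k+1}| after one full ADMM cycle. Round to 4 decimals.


ADMM iteration with rho = 5.0, z^k = -0.7872, u^k = -1.7603
Step 1: x-update.
Minimize 2*x^2 - 12*x + (5.0/2)*(x + 0.7872 - 1.7603)^2
FOC: (2*2 + 5.0)*x = 12 + 5.0*(-0.7872 + 1.7603)
x^{k+1} = 1.8739
Step 2: z-update.
Minimize 3*z^2 - 8*z + (5.0/2)*(1.8739 - z - 1.7603)^2
FOC: (2*3 + 5.0)*z = 8 + 5.0*(1.8739 - 1.7603)
z^{k+1} = 0.7789
Step 3: u-update.
u^{k+1} = -1.7603 + 1.8739 - 0.7789 = -0.6653
Step 4: Primal residual = |1.8739 - 0.7789| = 1.095


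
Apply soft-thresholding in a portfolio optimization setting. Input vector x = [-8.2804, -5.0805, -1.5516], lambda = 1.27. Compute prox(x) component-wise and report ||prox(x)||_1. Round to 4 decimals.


Soft-thresholding with lambda = 1.27:
prox(-8.2804) = sign(-8.2804)*max(|-8.2804| - 1.27, 0) = -7.0104
prox(-5.0805) = sign(-5.0805)*max(|-5.0805| - 1.27, 0) = -3.8105
prox(-1.5516) = sign(-1.5516)*max(|-1.5516| - 1.27, 0) = -0.2816
prox(x) = [-7.0104, -3.8105, -0.2816]
||prox(x)||_1 = 7.0104 + 3.8105 + 0.2816 = 11.1025


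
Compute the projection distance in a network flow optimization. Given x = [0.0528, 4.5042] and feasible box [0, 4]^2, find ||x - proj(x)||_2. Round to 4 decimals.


Project each component onto [0, 4].
clip(0.0528) = 0.0528, clip(4.5042) = 4.0
Projection = [0.0528, 4.0]
Squared diffs: [0.0, 0.2542]
Distance = sqrt(0.2542) = 0.5042


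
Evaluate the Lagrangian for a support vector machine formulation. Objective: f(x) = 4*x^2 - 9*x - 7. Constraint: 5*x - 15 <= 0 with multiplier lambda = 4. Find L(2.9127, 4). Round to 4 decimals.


Step 1: Evaluate f(x).
f(2.9127) = 4*2.9127^2 - 9*2.9127 - 7 = 0.721
Step 2: Evaluate g(x).
g(2.9127) = 5*2.9127 - 15 = -0.4365
Step 3: Compute Lagrangian.
L = 0.721 + 4*-0.4365 = -1.025


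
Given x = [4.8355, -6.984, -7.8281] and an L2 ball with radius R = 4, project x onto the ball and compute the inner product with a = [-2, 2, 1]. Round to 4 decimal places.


Step 1: Compute ||x|| (intermediates to 6 decimals).
||x|| = sqrt(4.8355^2 + (-6.984)^2 + (-7.8281)^2) = 11.551514
Step 2: Project.
Since ||x|| > R, scale = R/||x|| = 4/11.551514 = 0.346275, proj(x) = scale * x
proj(x) = [1.674413, -2.418385, -2.710675]
Step 3: Dot product.
a^T * proj(x) = -2*1.674413 + 2*(-2.418385) + 1*(-2.710675) = -10.8963


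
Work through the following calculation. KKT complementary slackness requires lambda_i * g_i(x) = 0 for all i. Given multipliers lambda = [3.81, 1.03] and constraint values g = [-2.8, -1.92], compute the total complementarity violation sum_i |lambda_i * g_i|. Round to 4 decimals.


KKT complementary slackness check:
lambda_1 * g_1 = 3.81 * -2.8 = -10.668
lambda_2 * g_2 = 1.03 * -1.92 = -1.9776
Total violation = 10.668 + 1.9776 = 12.6456


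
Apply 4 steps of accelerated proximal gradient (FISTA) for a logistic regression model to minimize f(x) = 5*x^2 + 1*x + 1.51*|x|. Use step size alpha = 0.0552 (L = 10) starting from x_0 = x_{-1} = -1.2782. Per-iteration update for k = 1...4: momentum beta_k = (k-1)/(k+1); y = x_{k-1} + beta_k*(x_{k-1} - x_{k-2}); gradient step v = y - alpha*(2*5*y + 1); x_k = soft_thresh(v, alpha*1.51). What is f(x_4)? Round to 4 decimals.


FISTA on f(x) = 5*x^2 + 1*x + 1.51*|x|
L = 10, alpha = 0.0552
Iteration 1: beta = 0.0, y = -1.2782 + 0.0*(-1.2782 + 1.2782) = -1.2782
  grad(y) = -11.782, v = y - alpha*grad = -0.6278
  prox(v) = soft_thresh(-0.6278, 0.0834) = -0.5445
Iteration 2: beta = 0.3333, y = -0.5445 + 0.3333*(-0.5445 + 1.2782) = -0.2999
  grad(y) = -1.9991, v = y - alpha*grad = -0.1896
  prox(v) = soft_thresh(-0.1896, 0.0834) = -0.1062
Iteration 3: beta = 0.5, y = -0.1062 + 0.5*(-0.1062 + 0.5445) = 0.1129
  grad(y) = 2.1293, v = y - alpha*grad = -0.0046
  prox(v) = soft_thresh(-0.0046, 0.0834) = 0.0
Iteration 4: beta = 0.6, y = 0.0 + 0.6*(0.0 + 0.1062) = 0.0637
  grad(y) = 1.6372, v = y - alpha*grad = -0.0267
  prox(v) = soft_thresh(-0.0267, 0.0834) = 0.0
f(x_4) = 5*0.0^2 + 1*0.0 + 1.51*|0.0| = 0.0


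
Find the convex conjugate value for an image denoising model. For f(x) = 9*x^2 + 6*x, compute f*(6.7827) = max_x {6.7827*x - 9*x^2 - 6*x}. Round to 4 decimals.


f*(y) = sup_x {y*x - a*x^2 - b*x} = sup_x {(y-b)*x - a*x^2}
FOC: (y - b) - 2a*x = 0 => x* = (y - b)/(2a)
x* = (6.7827 - 6)/(2*9) = 0.0435
f*(6.7827) = (y-b)^2/(4a) = (6.7827 - 6)^2/(4*9)
= 0.6126/36 = 0.017


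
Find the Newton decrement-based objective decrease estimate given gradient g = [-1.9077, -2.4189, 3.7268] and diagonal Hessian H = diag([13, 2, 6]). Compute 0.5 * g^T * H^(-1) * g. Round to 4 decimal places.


Step 1: H is diagonal, so H^(-1) * g = [-0.1467, -1.2095, 0.6211].
Step 2: g^T H^(-1) g = sum_i g_i^2 / H_ii
  = (-1.9077)^2/13 + (-2.4189)^2/2 + (3.7268)^2/6
  = 0.2799 + 2.9255 + 2.3148 = 5.5203
Step 3: Objective decrease = 0.5 * g^T H^(-1) g = 2.7602


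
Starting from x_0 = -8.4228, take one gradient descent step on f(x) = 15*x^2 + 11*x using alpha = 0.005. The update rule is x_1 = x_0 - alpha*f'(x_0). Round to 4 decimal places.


We compute the gradient at x_0 and apply the update.
f'(x) = 30*x + 11
f'(-8.4228) = 30*-8.4228 + 11 = -241.684
x_1 = -8.4228 - 0.005*-241.684 = -7.2144


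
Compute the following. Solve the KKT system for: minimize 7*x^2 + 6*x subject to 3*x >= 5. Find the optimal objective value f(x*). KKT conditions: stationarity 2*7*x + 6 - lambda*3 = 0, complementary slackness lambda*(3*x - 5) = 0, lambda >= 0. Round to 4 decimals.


Step 1: Try lambda = 0 (constraint inactive).
x_unc = -6/(2*7) = -0.4286
Check: 3*-0.4286 = -1.2858 < 5 -- violated!
Step 2: Constraint must be active: 3*x = 5
x* = 5/3 = 1.6667 (rounded; the exact value 5/3 is used below)
lambda = (2*7*(5/3) + 6)/3 = 9.7778
Step 3: Compute optimal value.
f(x*) = 7*(5/3)^2 + 6*(5/3) = 29.4444


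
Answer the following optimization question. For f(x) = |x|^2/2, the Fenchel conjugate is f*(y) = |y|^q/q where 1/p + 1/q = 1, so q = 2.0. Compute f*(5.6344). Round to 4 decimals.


The conjugate exponent q satisfies 1/p + 1/q = 1.
p = 2, so q = 2/(2 - 1) = 2.0
|y|^q = 5.6344^2.0 = 31.7465
f*(5.6344) = 31.7465 / 2.0 = 15.8732


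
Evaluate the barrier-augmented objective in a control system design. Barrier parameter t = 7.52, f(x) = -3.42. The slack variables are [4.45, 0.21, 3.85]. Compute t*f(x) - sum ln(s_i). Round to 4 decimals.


Step 1: Compute log-barrier.
ln values: [1.4929, -1.5606, 1.3481]
phi = -(1.4929 - 1.5606 + 1.3481) = -1.2803
Step 2: Compute augmented objective.
t*f(x) = 7.52*-3.42 = -25.7184
Total = -25.7184 - 1.2803 = -26.9987


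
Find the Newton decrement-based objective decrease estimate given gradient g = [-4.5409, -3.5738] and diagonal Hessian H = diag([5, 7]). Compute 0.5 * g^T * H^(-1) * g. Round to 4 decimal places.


Step 1: H is diagonal, so H^(-1) * g = [-0.9082, -0.5105].
Step 2: g^T H^(-1) g = sum_i g_i^2 / H_ii
  = (-4.5409)^2/5 + (-3.5738)^2/7
  = 4.124 + 1.8246 = 5.9485
Step 3: Objective decrease = 0.5 * g^T H^(-1) g = 2.9743


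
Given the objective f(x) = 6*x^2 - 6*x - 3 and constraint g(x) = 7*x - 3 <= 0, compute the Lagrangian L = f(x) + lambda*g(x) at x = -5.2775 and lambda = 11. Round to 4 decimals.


Step 1: Evaluate f(x).
f(-5.2775) = 6*(-5.2775)^2 - 6*(-5.2775) - 3 = 195.777
Step 2: Evaluate g(x).
g(-5.2775) = 7*-5.2775 - 3 = -39.9425
Step 3: Compute Lagrangian.
L = 195.777 + 11*-39.9425 = -243.5905


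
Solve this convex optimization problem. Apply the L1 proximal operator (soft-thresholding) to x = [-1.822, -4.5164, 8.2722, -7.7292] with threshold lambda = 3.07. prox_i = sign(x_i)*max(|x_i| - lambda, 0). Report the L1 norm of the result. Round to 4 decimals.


Soft-thresholding with lambda = 3.07:
prox(-1.822) = sign(-1.822)*max(|-1.822| - 3.07, 0) = 0.0
prox(-4.5164) = sign(-4.5164)*max(|-4.5164| - 3.07, 0) = -1.4464
prox(8.2722) = sign(8.2722)*max(|8.2722| - 3.07, 0) = 5.2022
prox(-7.7292) = sign(-7.7292)*max(|-7.7292| - 3.07, 0) = -4.6592
prox(x) = [0.0, -1.4464, 5.2022, -4.6592]
||prox(x)||_1 = 0.0 + 1.4464 + 5.2022 + 4.6592 = 11.3078


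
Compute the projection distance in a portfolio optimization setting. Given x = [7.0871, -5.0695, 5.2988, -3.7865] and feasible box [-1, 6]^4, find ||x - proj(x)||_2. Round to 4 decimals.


Project each component onto [-1, 6].
clip(7.0871) = 6.0, clip(-5.0695) = -1.0, clip(5.2988) = 5.2988, clip(-3.7865) = -1.0
Projection = [6.0, -1.0, 5.2988, -1.0]
Squared diffs: [1.1818, 16.5608, 0.0, 7.7646]
Distance = sqrt(25.5072) = 5.0505


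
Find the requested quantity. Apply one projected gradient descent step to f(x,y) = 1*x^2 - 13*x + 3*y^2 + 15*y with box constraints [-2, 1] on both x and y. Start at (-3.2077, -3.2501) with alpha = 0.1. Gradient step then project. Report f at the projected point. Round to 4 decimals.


Step 1: Compute gradient at (-3.2077, -3.2501).
grad_x = 2*1*-3.2077 - 13 = -19.4154
grad_y = 2*3*-3.2501 + 15 = -4.5006
Step 2: Gradient step.
x_raw = -3.2077 - 0.1*-19.4154 = -1.2662
y_raw = -3.2501 - 0.1*-4.5006 = -2.8
Step 3: Project onto [-2, 1].
x_proj = clip(-1.2662) = -1.2662
y_proj = clip(-2.8) = -2.0
Step 4: Evaluate f.
f(-1.2662, -2.0) = 0.0632


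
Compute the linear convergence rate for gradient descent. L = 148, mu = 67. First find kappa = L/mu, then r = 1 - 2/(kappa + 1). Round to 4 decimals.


Step 1: Compute the condition number.
kappa = L/mu = 148/67 = 2.209
Step 2: Compute the convergence rate.
r = 1 - 2/(kappa + 1) = 1 - 2*mu/(L + mu) = (L - mu)/(L + mu) = 81/215 = 0.3767


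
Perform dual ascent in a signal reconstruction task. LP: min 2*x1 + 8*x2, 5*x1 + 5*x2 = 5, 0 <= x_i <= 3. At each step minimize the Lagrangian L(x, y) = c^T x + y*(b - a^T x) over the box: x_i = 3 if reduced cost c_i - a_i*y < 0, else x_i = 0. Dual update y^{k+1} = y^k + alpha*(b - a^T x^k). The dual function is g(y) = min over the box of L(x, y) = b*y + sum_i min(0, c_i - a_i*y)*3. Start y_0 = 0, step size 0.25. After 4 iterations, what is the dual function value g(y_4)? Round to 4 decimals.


Dual ascent for LP: min 2*x1 + 8*x2, 5*x1 + 5*x2 = 5, 0 <= x_i <= 3
Step 1: y^k = 0.0, reduced costs: (2.0, 8.0)
  x^k = (0.0, 0.0), subgradient = b - a^T x = 5.0
  y^{k+1} = 0.0 + 0.25*5.0 = 1.25
Step 2: y^k = 1.25, reduced costs: (-4.25, 1.75)
  x^k = (3.0, 0.0), subgradient = b - a^T x = -10.0
  y^{k+1} = 1.25 + 0.25*-10.0 = -1.25
Step 3: y^k = -1.25, reduced costs: (8.25, 14.25)
  x^k = (0.0, 0.0), subgradient = b - a^T x = 5.0
  y^{k+1} = -1.25 + 0.25*5.0 = 0.0
Step 4: y^k = 0.0, reduced costs: (2.0, 8.0)
  x^k = (0.0, 0.0), subgradient = b - a^T x = 5.0
  y^{k+1} = 0.0 + 0.25*5.0 = 1.25
Dual objective at y_4 = 1.25: reduced costs (-4.25, 1.75), box minimizer x = (3.0, 0.0)
g(y_4) = b*y + (c1 - a1*y)*x1 + (c2 - a2*y)*x2 = 5*1.25 + (-4.25)*3.0 + 1.75*0.0 = 6.25 - 12.75 + 0.0 = -6.5


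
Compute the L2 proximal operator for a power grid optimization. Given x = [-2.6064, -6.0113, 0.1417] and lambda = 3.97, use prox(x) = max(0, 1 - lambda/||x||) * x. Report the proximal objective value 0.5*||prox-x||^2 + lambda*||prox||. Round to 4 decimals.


Step 1: Compute ||x||.
||x|| = 6.5536
Step 2: Compute scaling factor.
scale = max(0, 1 - 3.97/6.5536) = 0.3942
Step 3: prox(x) = [-1.0275, -2.3698, 0.0559]
||prox(x)|| = 2.5836
Step 4: Proximal objective.
0.5*||prox-x||^2 = 7.8805
lambda*||prox|| = 10.2569
Total = 18.1372


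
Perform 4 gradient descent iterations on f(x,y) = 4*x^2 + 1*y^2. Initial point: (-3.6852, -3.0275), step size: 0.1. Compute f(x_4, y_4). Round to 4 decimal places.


Gradient descent on f(x,y) = 4*x^2 + 1*y^2.
Starting point: (-3.6852, -3.0275), alpha = 0.1
Step 1: grad_x = 2*4*-3.6852 = -29.4816, grad_y = 2*1*-3.0275 = -6.055
  x_1 = -3.6852 - 0.1*-29.4816 = -0.737
  y_1 = -3.0275 - 0.1*-6.055 = -2.422
Step 2: grad_x = 2*4*-0.737 = -5.8963, grad_y = 2*1*-2.422 = -4.844
  x_2 = -0.737 - 0.1*-5.8963 = -0.1474
  y_2 = -2.422 - 0.1*-4.844 = -1.9376
Step 3: grad_x = 2*4*-0.1474 = -1.1793, grad_y = 2*1*-1.9376 = -3.8752
  x_3 = -0.1474 - 0.1*-1.1793 = -0.0295
  y_3 = -1.9376 - 0.1*-3.8752 = -1.5501
Step 4: grad_x = 2*4*-0.0295 = -0.2359, grad_y = 2*1*-1.5501 = -3.1002
  x_4 = -0.0295 - 0.1*-0.2359 = -0.0059
  y_4 = -1.5501 - 0.1*-3.1002 = -1.2401
f(-0.0059, -1.2401) = 4*(-0.0059)^2 + 1*(-1.2401)^2 = 1.5379


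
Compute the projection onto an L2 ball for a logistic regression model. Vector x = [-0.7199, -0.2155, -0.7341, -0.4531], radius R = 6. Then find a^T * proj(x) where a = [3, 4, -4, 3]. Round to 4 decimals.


Step 1: Compute ||x|| (intermediates to 6 decimals).
||x|| = sqrt((-0.7199)^2 + (-0.2155)^2 + (-0.7341)^2 + (-0.4531)^2) = 1.144071
Step 2: Project.
Since ||x|| <= R, proj = x (no scaling needed).
proj(x) = [-0.7199, -0.2155, -0.7341, -0.4531]
Step 3: Dot product.
a^T * proj(x) = 3*(-0.7199) + 4*(-0.2155) - 4*(-0.7341) + 3*(-0.4531) = -1.4446


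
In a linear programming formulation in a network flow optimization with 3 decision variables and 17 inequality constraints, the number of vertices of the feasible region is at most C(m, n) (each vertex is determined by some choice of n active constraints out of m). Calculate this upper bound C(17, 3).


Each vertex corresponds to some choice of n active constraints out of m, so the number of vertices is at most C(m, n) = m! / (n!(m-n)!).
m = 17, n = 3
Numerator: 17 * 16 * 15
Denominator: 3! = 6
C(17, 3) = 680


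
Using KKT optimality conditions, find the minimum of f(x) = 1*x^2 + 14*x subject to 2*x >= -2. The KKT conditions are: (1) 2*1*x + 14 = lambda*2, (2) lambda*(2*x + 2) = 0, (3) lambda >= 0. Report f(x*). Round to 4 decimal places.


Step 1: Try lambda = 0 (constraint inactive).
x_unc = -14/(2*1) = -7.0
Check: 2*-7.0 = -14.0 < -2 -- violated!
Step 2: Constraint must be active: 2*x = -2
x* = -2/2 = -1.0
lambda = (2*1*(-1.0) + 14)/2 = 6.0
Step 3: Compute optimal value.
f(x*) = 1*(-1.0)^2 + 14*(-1.0) = -13.0


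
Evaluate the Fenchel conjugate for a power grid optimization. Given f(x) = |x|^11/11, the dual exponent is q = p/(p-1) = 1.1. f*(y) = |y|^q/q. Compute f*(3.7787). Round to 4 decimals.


The conjugate exponent q satisfies 1/p + 1/q = 1.
p = 11, so q = 11/(11 - 1) = 1.1
|y|^q = 3.7787^1.1 = 4.316
f*(3.7787) = 4.316 / 1.1 = 3.9236


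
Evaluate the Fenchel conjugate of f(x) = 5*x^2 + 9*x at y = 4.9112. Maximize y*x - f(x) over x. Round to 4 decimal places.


f*(y) = sup_x {y*x - a*x^2 - b*x} = sup_x {(y-b)*x - a*x^2}
FOC: (y - b) - 2a*x = 0 => x* = (y - b)/(2a)
x* = (4.9112 - 9)/(2*5) = -0.4089
f*(4.9112) = (y-b)^2/(4a) = (4.9112 - 9)^2/(4*5)
= 16.7183/20 = 0.8359


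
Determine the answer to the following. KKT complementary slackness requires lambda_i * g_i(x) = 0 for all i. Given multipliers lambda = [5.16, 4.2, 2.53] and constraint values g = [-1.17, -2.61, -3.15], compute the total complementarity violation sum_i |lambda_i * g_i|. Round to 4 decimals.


KKT complementary slackness check:
lambda_1 * g_1 = 5.16 * -1.17 = -6.0372
lambda_2 * g_2 = 4.2 * -2.61 = -10.962
lambda_3 * g_3 = 2.53 * -3.15 = -7.9695
Total violation = 6.0372 + 10.962 + 7.9695 = 24.9687


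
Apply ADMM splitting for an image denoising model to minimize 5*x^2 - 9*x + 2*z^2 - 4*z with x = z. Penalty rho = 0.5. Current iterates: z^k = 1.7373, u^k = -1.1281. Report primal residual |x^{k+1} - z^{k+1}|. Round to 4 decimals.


ADMM iteration with rho = 0.5, z^k = 1.7373, u^k = -1.1281
Step 1: x-update.
Minimize 5*x^2 - 9*x + (0.5/2)*(x - 1.7373 - 1.1281)^2
FOC: (2*5 + 0.5)*x = 9 + 0.5*(1.7373 + 1.1281)
x^{k+1} = 0.9936
Step 2: z-update.
Minimize 2*z^2 - 4*z + (0.5/2)*(0.9936 - z - 1.1281)^2
FOC: (2*2 + 0.5)*z = 4 + 0.5*(0.9936 - 1.1281)
z^{k+1} = 0.8739
Step 3: u-update.
u^{k+1} = -1.1281 + 0.9936 - 0.8739 = -1.0085
Step 4: Primal residual = |0.9936 - 0.8739| = 0.1196


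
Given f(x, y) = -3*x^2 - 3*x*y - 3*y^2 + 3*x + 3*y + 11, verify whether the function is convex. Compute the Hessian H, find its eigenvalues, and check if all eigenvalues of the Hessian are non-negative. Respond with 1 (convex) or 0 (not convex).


The Hessian of f(x,y) = -3*x^2 - 3*x*y - 3*y^2 + 3*x + 3*y + 11 is:
H = [[-6, -3], [-3, -6]]
Trace = -6 - 6 = -12
Determinant = -6*-6 - (-3)^2 = 27
Discriminant = (-12)^2 - 4*27 = 36.0
Eigenvalues: lambda_1 = -9.0, lambda_2 = -3.0
The function is not convex.

0


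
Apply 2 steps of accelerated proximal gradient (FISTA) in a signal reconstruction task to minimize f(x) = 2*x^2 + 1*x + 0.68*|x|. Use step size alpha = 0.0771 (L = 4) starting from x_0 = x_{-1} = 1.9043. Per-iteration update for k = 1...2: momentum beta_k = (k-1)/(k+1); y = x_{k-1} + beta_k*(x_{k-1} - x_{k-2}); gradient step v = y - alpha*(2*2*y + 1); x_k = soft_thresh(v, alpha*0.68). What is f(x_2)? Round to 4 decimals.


FISTA on f(x) = 2*x^2 + 1*x + 0.68*|x|
L = 4, alpha = 0.0771
Iteration 1: beta = 0.0, y = 1.9043 + 0.0*(1.9043 - 1.9043) = 1.9043
  grad(y) = 8.6172, v = y - alpha*grad = 1.2399
  prox(v) = soft_thresh(1.2399, 0.0524) = 1.1875
Iteration 2: beta = 0.3333, y = 1.1875 + 0.3333*(1.1875 - 1.9043) = 0.9485
  grad(y) = 4.7942, v = y - alpha*grad = 0.5789
  prox(v) = soft_thresh(0.5789, 0.0524) = 0.5265
f(x_2) = 2*0.5265^2 + 1*0.5265 + 0.68*|0.5265| = 1.4389


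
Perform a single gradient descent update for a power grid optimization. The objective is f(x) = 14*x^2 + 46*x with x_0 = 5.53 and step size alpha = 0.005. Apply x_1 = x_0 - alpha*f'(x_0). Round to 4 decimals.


We compute the gradient at x_0 and apply the update.
f'(x) = 28*x + 46
f'(5.53) = 28*5.53 + 46 = 200.84
x_1 = 5.53 - 0.005*200.84 = 4.5258


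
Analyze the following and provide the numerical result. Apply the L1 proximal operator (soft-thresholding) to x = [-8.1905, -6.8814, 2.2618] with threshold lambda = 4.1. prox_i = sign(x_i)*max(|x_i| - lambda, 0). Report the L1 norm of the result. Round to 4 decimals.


Soft-thresholding with lambda = 4.1:
prox(-8.1905) = sign(-8.1905)*max(|-8.1905| - 4.1, 0) = -4.0905
prox(-6.8814) = sign(-6.8814)*max(|-6.8814| - 4.1, 0) = -2.7814
prox(2.2618) = sign(2.2618)*max(|2.2618| - 4.1, 0) = 0.0
prox(x) = [-4.0905, -2.7814, 0.0]
||prox(x)||_1 = 4.0905 + 2.7814 + 0.0 = 6.8719


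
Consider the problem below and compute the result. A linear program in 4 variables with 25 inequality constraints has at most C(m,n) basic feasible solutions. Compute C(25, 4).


Each vertex corresponds to some choice of n active constraints out of m, so the number of vertices is at most C(m, n) = m! / (n!(m-n)!).
m = 25, n = 4
Numerator: 25 * 24 * 23 * 22
Denominator: 4! = 24
C(25, 4) = 12650


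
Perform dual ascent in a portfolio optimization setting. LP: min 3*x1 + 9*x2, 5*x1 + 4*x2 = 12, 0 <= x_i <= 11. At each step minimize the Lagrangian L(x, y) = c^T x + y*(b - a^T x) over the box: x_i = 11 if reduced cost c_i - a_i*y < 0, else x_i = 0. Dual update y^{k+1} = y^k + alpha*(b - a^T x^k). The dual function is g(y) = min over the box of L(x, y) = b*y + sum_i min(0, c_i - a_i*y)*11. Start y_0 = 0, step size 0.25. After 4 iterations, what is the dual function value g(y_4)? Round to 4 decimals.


Dual ascent for LP: min 3*x1 + 9*x2, 5*x1 + 4*x2 = 12, 0 <= x_i <= 11
Step 1: y^k = 0.0, reduced costs: (3.0, 9.0)
  x^k = (0.0, 0.0), subgradient = b - a^T x = 12.0
  y^{k+1} = 0.0 + 0.25*12.0 = 3.0
Step 2: y^k = 3.0, reduced costs: (-12.0, -3.0)
  x^k = (11.0, 11.0), subgradient = b - a^T x = -87.0
  y^{k+1} = 3.0 + 0.25*-87.0 = -18.75
Step 3: y^k = -18.75, reduced costs: (96.75, 84.0)
  x^k = (0.0, 0.0), subgradient = b - a^T x = 12.0
  y^{k+1} = -18.75 + 0.25*12.0 = -15.75
Step 4: y^k = -15.75, reduced costs: (81.75, 72.0)
  x^k = (0.0, 0.0), subgradient = b - a^T x = 12.0
  y^{k+1} = -15.75 + 0.25*12.0 = -12.75
Dual objective at y_4 = -12.75: reduced costs (66.75, 60.0), box minimizer x = (0.0, 0.0)
g(y_4) = b*y + (c1 - a1*y)*x1 + (c2 - a2*y)*x2 = 12*(-12.75) + 66.75*0.0 + 60.0*0.0 = -153.0 + 0.0 + 0.0 = -153.0


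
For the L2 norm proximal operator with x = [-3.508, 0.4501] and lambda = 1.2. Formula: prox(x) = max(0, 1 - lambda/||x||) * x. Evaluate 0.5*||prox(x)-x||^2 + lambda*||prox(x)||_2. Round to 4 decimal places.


Step 1: Compute ||x||.
||x|| = 3.5368
Step 2: Compute scaling factor.
scale = max(0, 1 - 1.2/3.5368) = 0.6607
Step 3: prox(x) = [-2.3178, 0.2974]
||prox(x)|| = 2.3368
Step 4: Proximal objective.
0.5*||prox-x||^2 = 0.72
lambda*||prox|| = 2.8042
Total = 3.5241


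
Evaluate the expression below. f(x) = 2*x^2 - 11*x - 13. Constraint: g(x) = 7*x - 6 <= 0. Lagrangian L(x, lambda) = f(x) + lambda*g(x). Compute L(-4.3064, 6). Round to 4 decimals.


Step 1: Evaluate f(x).
f(-4.3064) = 2*(-4.3064)^2 - 11*(-4.3064) - 13 = 71.4606
Step 2: Evaluate g(x).
g(-4.3064) = 7*-4.3064 - 6 = -36.1448
Step 3: Compute Lagrangian.
L = 71.4606 + 6*-36.1448 = -145.4082


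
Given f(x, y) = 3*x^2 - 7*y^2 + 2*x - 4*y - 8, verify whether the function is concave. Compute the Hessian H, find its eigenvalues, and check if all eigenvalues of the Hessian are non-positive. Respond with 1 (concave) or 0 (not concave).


The Hessian of f(x,y) = 3*x^2 - 7*y^2 + 2*x - 4*y - 8 is:
H = [[6, 0], [0, -14]]
Trace = 6 - 14 = -8
Determinant = 6*-14 - (0)^2 = -84
Discriminant = (-8)^2 - 4*-84 = 400.0
Eigenvalues: lambda_1 = -14.0, lambda_2 = 6.0
The function is not concave.

0


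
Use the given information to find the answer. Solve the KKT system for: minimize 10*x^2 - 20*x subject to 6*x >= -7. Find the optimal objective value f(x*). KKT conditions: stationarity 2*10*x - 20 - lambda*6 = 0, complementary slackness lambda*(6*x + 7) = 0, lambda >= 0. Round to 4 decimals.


Step 1: Try lambda = 0 (constraint inactive).
Stationarity: 2*10*x - 20 = 0
x* = 20/(2*10) = 1.0
Check constraint: 6*1.0 = 6.0 >= -7 -- satisfied.
Step 2: Compute optimal value.
f(x*) = 10*1.0^2 - 20*1.0 = -10.0


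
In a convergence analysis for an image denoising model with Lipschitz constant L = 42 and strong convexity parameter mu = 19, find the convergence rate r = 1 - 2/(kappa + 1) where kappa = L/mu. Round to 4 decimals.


Step 1: Compute the condition number.
kappa = L/mu = 42/19 = 2.2105
Step 2: Compute the convergence rate.
r = 1 - 2/(kappa + 1) = 1 - 2*mu/(L + mu) = (L - mu)/(L + mu) = 23/61 = 0.377


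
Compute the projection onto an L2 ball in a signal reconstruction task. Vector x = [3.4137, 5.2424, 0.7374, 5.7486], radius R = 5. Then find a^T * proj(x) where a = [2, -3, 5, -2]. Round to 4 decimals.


Step 1: Compute ||x|| (intermediates to 6 decimals).
||x|| = sqrt(3.4137^2 + 5.2424^2 + 0.7374^2 + 5.7486^2) = 8.52797
Step 2: Project.
Since ||x|| > R, scale = R/||x|| = 5/8.52797 = 0.586306, proj(x) = scale * x
proj(x) = [2.001473, 3.073651, 0.432342, 3.370439]
Step 3: Dot product.
a^T * proj(x) = 2*2.001473 - 3*3.073651 + 5*0.432342 - 2*3.370439 = -9.7972


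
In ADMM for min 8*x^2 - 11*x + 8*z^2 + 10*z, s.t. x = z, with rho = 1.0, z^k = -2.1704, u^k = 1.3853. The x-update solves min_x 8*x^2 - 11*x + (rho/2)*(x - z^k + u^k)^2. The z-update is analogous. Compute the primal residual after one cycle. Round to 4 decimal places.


ADMM iteration with rho = 1.0, z^k = -2.1704, u^k = 1.3853
Step 1: x-update.
Minimize 8*x^2 - 11*x + (1.0/2)*(x + 2.1704 + 1.3853)^2
FOC: (2*8 + 1.0)*x = 11 + 1.0*(-2.1704 - 1.3853)
x^{k+1} = 0.4379
Step 2: z-update.
Minimize 8*z^2 + 10*z + (1.0/2)*(0.4379 - z + 1.3853)^2
FOC: (2*8 + 1.0)*z = -10 + 1.0*(0.4379 + 1.3853)
z^{k+1} = -0.481
Step 3: u-update.
u^{k+1} = 1.3853 + 0.4379 + 0.481 = 2.3042
Step 4: Primal residual = |0.4379 + 0.481| = 0.9189


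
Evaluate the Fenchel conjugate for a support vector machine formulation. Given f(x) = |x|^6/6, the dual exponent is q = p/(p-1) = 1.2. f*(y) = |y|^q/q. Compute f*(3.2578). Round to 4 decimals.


The conjugate exponent q satisfies 1/p + 1/q = 1.
p = 6, so q = 6/(6 - 1) = 1.2
|y|^q = 3.2578^1.2 = 4.1258
f*(3.2578) = 4.1258 / 1.2 = 3.4382


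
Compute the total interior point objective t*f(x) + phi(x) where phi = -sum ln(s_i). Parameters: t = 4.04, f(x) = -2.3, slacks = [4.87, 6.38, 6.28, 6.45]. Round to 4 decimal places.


Step 1: Compute log-barrier.
ln values: [1.5831, 1.8532, 1.8374, 1.8641]
phi = -(1.5831 + 1.8532 + 1.8374 + 1.8641) = -7.1377
Step 2: Compute augmented objective.
t*f(x) = 4.04*-2.3 = -9.292
Total = -9.292 - 7.1377 = -16.4297


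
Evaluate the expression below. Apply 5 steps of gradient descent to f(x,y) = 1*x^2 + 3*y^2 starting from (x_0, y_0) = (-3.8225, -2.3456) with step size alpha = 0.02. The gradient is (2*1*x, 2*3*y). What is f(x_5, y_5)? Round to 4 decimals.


Gradient descent on f(x,y) = 1*x^2 + 3*y^2.
Starting point: (-3.8225, -2.3456), alpha = 0.02
Step 1: grad_x = 2*1*-3.8225 = -7.645, grad_y = 2*3*-2.3456 = -14.0736
  x_1 = -3.8225 - 0.02*-7.645 = -3.6696
  y_1 = -2.3456 - 0.02*-14.0736 = -2.0641
Step 2: grad_x = 2*1*-3.6696 = -7.3392, grad_y = 2*3*-2.0641 = -12.3848
  x_2 = -3.6696 - 0.02*-7.3392 = -3.5228
  y_2 = -2.0641 - 0.02*-12.3848 = -1.8164
Step 3: grad_x = 2*1*-3.5228 = -7.0456, grad_y = 2*3*-1.8164 = -10.8986
  x_3 = -3.5228 - 0.02*-7.0456 = -3.3819
  y_3 = -1.8164 - 0.02*-10.8986 = -1.5985
Step 4: grad_x = 2*1*-3.3819 = -6.7638, grad_y = 2*3*-1.5985 = -9.5908
  x_4 = -3.3819 - 0.02*-6.7638 = -3.2466
  y_4 = -1.5985 - 0.02*-9.5908 = -1.4066
Step 5: grad_x = 2*1*-3.2466 = -6.4933, grad_y = 2*3*-1.4066 = -8.4399
  x_5 = -3.2466 - 0.02*-6.4933 = -3.1168
  y_5 = -1.4066 - 0.02*-8.4399 = -1.2378
f(-3.1168, -1.2378) = 1*(-3.1168)^2 + 3*(-1.2378)^2 = 14.311


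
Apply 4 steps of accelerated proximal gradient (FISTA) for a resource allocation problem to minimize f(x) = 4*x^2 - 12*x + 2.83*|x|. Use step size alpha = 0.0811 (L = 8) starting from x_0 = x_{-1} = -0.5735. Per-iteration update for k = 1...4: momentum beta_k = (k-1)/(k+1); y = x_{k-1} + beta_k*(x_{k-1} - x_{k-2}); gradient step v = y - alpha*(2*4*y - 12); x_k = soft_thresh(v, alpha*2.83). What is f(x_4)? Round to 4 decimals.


FISTA on f(x) = 4*x^2 - 12*x + 2.83*|x|
L = 8, alpha = 0.0811
Iteration 1: beta = 0.0, y = -0.5735 + 0.0*(-0.5735 + 0.5735) = -0.5735
  grad(y) = -16.588, v = y - alpha*grad = 0.7718
  prox(v) = soft_thresh(0.7718, 0.2295) = 0.5423
Iteration 2: beta = 0.3333, y = 0.5423 + 0.3333*(0.5423 + 0.5735) = 0.9142
  grad(y) = -4.6864, v = y - alpha*grad = 1.2943
  prox(v) = soft_thresh(1.2943, 0.2295) = 1.0648
Iteration 3: beta = 0.5, y = 1.0648 + 0.5*(1.0648 - 0.5423) = 1.326
  grad(y) = -1.3921, v = y - alpha*grad = 1.4389
  prox(v) = soft_thresh(1.4389, 0.2295) = 1.2094
Iteration 4: beta = 0.6, y = 1.2094 + 0.6*(1.2094 - 1.0648) = 1.2961
  grad(y) = -1.6308, v = y - alpha*grad = 1.4284
  prox(v) = soft_thresh(1.4284, 0.2295) = 1.1989
f(x_4) = 4*1.1989^2 - 12*1.1989 + 2.83*|1.1989| = -5.2445


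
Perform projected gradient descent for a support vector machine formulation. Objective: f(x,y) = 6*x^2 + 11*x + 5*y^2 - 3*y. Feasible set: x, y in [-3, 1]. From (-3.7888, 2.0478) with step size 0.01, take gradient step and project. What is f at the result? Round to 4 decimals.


Step 1: Compute gradient at (-3.7888, 2.0478).
grad_x = 2*6*-3.7888 + 11 = -34.4656
grad_y = 2*5*2.0478 - 3 = 17.478
Step 2: Gradient step.
x_raw = -3.7888 - 0.01*-34.4656 = -3.4441
y_raw = 2.0478 - 0.01*17.478 = 1.873
Step 3: Project onto [-3, 1].
x_proj = clip(-3.4441) = -3.0
y_proj = clip(1.873) = 1.0
Step 4: Evaluate f.
f(-3.0, 1.0) = 23.0


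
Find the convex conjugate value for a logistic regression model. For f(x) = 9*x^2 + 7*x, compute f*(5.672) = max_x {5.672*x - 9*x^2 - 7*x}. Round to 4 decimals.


f*(y) = sup_x {y*x - a*x^2 - b*x} = sup_x {(y-b)*x - a*x^2}
FOC: (y - b) - 2a*x = 0 => x* = (y - b)/(2a)
x* = (5.672 - 7)/(2*9) = -0.0738
f*(5.672) = (y-b)^2/(4a) = (5.672 - 7)^2/(4*9)
= 1.7636/36 = 0.049


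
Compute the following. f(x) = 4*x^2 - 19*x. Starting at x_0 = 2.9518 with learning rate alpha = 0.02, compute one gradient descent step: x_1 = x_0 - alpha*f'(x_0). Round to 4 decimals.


We compute the gradient at x_0 and apply the update.
f'(x) = 8*x - 19
f'(2.9518) = 8*2.9518 - 19 = 4.6144
x_1 = 2.9518 - 0.02*4.6144 = 2.8595


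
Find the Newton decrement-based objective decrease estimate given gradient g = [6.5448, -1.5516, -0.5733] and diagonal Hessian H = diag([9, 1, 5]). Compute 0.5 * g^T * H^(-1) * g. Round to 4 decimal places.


Step 1: H is diagonal, so H^(-1) * g = [0.7272, -1.5516, -0.1147].
Step 2: g^T H^(-1) g = sum_i g_i^2 / H_ii
  = (6.5448)^2/9 + (-1.5516)^2/1 + (-0.5733)^2/5
  = 4.7594 + 2.4075 + 0.0657 = 7.2326
Step 3: Objective decrease = 0.5 * g^T H^(-1) g = 3.6163


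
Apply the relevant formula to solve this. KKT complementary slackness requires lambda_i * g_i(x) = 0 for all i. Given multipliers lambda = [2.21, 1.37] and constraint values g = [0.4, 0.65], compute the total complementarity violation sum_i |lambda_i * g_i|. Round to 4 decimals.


KKT complementary slackness check:
lambda_1 * g_1 = 2.21 * 0.4 = 0.884
lambda_2 * g_2 = 1.37 * 0.65 = 0.8905
Total violation = 0.884 + 0.8905 = 1.7745


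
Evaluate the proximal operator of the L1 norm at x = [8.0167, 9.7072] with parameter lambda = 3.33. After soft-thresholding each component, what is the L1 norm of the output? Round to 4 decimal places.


Soft-thresholding with lambda = 3.33:
prox(8.0167) = sign(8.0167)*max(|8.0167| - 3.33, 0) = 4.6867
prox(9.7072) = sign(9.7072)*max(|9.7072| - 3.33, 0) = 6.3772
prox(x) = [4.6867, 6.3772]
||prox(x)||_1 = 4.6867 + 6.3772 = 11.0639


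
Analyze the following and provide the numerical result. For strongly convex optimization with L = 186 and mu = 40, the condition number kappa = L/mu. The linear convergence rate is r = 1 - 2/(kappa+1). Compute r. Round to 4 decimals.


Step 1: Compute the condition number.
kappa = L/mu = 186/40 = 4.65
Step 2: Compute the convergence rate.
r = 1 - 2/(kappa + 1) = 1 - 2*mu/(L + mu) = (L - mu)/(L + mu) = 146/226 = 0.646


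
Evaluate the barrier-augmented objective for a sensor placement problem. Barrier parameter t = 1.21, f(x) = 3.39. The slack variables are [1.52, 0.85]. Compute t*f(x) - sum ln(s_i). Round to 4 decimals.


Step 1: Compute log-barrier.
ln values: [0.4187, -0.1625]
phi = -(0.4187 - 0.1625) = -0.2562
Step 2: Compute augmented objective.
t*f(x) = 1.21*3.39 = 4.1019
Total = 4.1019 - 0.2562 = 3.8457


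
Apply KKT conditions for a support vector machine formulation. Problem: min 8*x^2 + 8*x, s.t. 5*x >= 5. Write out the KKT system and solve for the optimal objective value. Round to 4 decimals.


Step 1: Try lambda = 0 (constraint inactive).
x_unc = -8/(2*8) = -0.5
Check: 5*-0.5 = -2.5 < 5 -- violated!
Step 2: Constraint must be active: 5*x = 5
x* = 5/5 = 1.0
lambda = (2*8*1.0 + 8)/5 = 4.8
Step 3: Compute optimal value.
f(x*) = 8*1.0^2 + 8*1.0 = 16.0


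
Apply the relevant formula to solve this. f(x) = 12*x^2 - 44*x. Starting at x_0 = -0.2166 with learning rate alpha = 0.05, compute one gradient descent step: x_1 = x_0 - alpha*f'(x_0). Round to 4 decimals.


We compute the gradient at x_0 and apply the update.
f'(x) = 24*x - 44
f'(-0.2166) = 24*-0.2166 - 44 = -49.1984
x_1 = -0.2166 - 0.05*-49.1984 = 2.2433


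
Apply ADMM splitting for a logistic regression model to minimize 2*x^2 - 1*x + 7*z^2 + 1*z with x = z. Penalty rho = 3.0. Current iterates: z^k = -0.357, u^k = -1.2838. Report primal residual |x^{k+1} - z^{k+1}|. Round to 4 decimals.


ADMM iteration with rho = 3.0, z^k = -0.357, u^k = -1.2838
Step 1: x-update.
Minimize 2*x^2 - 1*x + (3.0/2)*(x + 0.357 - 1.2838)^2
FOC: (2*2 + 3.0)*x = 1 + 3.0*(-0.357 + 1.2838)
x^{k+1} = 0.5401
Step 2: z-update.
Minimize 7*z^2 + 1*z + (3.0/2)*(0.5401 - z - 1.2838)^2
FOC: (2*7 + 3.0)*z = -1 + 3.0*(0.5401 - 1.2838)
z^{k+1} = -0.1901
Step 3: u-update.
u^{k+1} = -1.2838 + 0.5401 + 0.1901 = -0.5537
Step 4: Primal residual = |0.5401 + 0.1901| = 0.7301


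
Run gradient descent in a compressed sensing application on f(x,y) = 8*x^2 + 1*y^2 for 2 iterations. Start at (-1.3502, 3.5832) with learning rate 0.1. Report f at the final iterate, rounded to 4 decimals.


Gradient descent on f(x,y) = 8*x^2 + 1*y^2.
Starting point: (-1.3502, 3.5832), alpha = 0.1
Step 1: grad_x = 2*8*-1.3502 = -21.6032, grad_y = 2*1*3.5832 = 7.1664
  x_1 = -1.3502 - 0.1*-21.6032 = 0.8101
  y_1 = 3.5832 - 0.1*7.1664 = 2.8666
Step 2: grad_x = 2*8*0.8101 = 12.9619, grad_y = 2*1*2.8666 = 5.7331
  x_2 = 0.8101 - 0.1*12.9619 = -0.4861
  y_2 = 2.8666 - 0.1*5.7331 = 2.2932
f(-0.4861, 2.2932) = 8*(-0.4861)^2 + 1*2.2932^2 = 7.1491


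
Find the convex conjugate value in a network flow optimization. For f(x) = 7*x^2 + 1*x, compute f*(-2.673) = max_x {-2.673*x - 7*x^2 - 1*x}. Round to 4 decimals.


f*(y) = sup_x {y*x - a*x^2 - b*x} = sup_x {(y-b)*x - a*x^2}
FOC: (y - b) - 2a*x = 0 => x* = (y - b)/(2a)
x* = (-2.673 - 1)/(2*7) = -0.2624
f*(-2.673) = (y-b)^2/(4a) = (-2.673 - 1)^2/(4*7)
= 13.4909/28 = 0.4818


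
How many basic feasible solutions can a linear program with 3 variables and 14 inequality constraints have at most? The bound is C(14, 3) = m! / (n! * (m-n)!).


Each vertex corresponds to some choice of n active constraints out of m, so the number of vertices is at most C(m, n) = m! / (n!(m-n)!).
m = 14, n = 3
Numerator: 14 * 13 * 12
Denominator: 3! = 6
C(14, 3) = 364


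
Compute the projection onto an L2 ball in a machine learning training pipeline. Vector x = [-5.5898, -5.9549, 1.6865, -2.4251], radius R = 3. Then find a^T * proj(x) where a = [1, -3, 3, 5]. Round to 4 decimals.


Step 1: Compute ||x|| (intermediates to 6 decimals).
||x|| = sqrt((-5.5898)^2 + (-5.9549)^2 + 1.6865^2 + (-2.4251)^2) = 8.685165
Step 2: Project.
Since ||x|| > R, scale = R/||x|| = 3/8.685165 = 0.345417, proj(x) = scale * x
proj(x) = [-1.930812, -2.056924, 0.582546, -0.837671]
Step 3: Dot product.
a^T * proj(x) = 1*(-1.930812) - 3*(-2.056924) + 3*0.582546 + 5*(-0.837671) = 1.7992


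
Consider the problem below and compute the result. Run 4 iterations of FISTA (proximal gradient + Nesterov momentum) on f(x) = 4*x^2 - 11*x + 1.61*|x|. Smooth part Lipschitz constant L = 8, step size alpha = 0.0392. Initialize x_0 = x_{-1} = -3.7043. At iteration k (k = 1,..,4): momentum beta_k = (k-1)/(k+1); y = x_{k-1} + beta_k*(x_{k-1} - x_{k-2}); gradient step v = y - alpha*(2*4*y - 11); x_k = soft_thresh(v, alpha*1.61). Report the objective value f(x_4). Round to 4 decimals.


FISTA on f(x) = 4*x^2 - 11*x + 1.61*|x|
L = 8, alpha = 0.0392
Iteration 1: beta = 0.0, y = -3.7043 + 0.0*(-3.7043 + 3.7043) = -3.7043
  grad(y) = -40.6344, v = y - alpha*grad = -2.1114
  prox(v) = soft_thresh(-2.1114, 0.0631) = -2.0483
Iteration 2: beta = 0.3333, y = -2.0483 + 0.3333*(-2.0483 + 3.7043) = -1.4963
  grad(y) = -22.9706, v = y - alpha*grad = -0.5959
  prox(v) = soft_thresh(-0.5959, 0.0631) = -0.5328
Iteration 3: beta = 0.5, y = -0.5328 + 0.5*(-0.5328 + 2.0483) = 0.225
  grad(y) = -9.1999, v = y - alpha*grad = 0.5856
  prox(v) = soft_thresh(0.5856, 0.0631) = 0.5225
Iteration 4: beta = 0.6, y = 0.5225 + 0.6*(0.5225 + 0.5328) = 1.1557
  grad(y) = -1.7543, v = y - alpha*grad = 1.2245
  prox(v) = soft_thresh(1.2245, 0.0631) = 1.1614
f(x_4) = 4*1.1614^2 - 11*1.1614 + 1.61*|1.1614| = -5.5101


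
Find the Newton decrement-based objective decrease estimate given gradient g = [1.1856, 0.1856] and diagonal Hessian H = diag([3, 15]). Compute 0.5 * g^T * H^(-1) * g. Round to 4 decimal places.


Step 1: H is diagonal, so H^(-1) * g = [0.3952, 0.0124].
Step 2: g^T H^(-1) g = sum_i g_i^2 / H_ii
  = (1.1856)^2/3 + (0.1856)^2/15
  = 0.4685 + 0.0023 = 0.4708
Step 3: Objective decrease = 0.5 * g^T H^(-1) g = 0.2354


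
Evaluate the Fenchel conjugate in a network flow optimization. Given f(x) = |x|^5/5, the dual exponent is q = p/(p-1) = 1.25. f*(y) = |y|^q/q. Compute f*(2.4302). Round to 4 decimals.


The conjugate exponent q satisfies 1/p + 1/q = 1.
p = 5, so q = 5/(5 - 1) = 1.25
|y|^q = 2.4302^1.25 = 3.0343
f*(2.4302) = 3.0343 / 1.25 = 2.4274


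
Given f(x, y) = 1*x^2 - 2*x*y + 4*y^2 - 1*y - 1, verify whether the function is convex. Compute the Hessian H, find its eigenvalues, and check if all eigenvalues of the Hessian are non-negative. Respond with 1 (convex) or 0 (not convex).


The Hessian of f(x,y) = 1*x^2 - 2*x*y + 4*y^2 - 1*y - 1 is:
H = [[2, -2], [-2, 8]]
Trace = 2 + 8 = 10
Determinant = 2*8 - (-2)^2 = 12
Discriminant = (10)^2 - 4*12 = 52.0
Eigenvalues: lambda_1 = 1.3944, lambda_2 = 8.6056
The function is convex.

1
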